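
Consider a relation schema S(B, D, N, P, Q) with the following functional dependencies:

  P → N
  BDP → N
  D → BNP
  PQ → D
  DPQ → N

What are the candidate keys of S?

{D, Q}, {P, Q}

{D, Q}⁺: D→BNP adds B, N, P → {B, D, N, P, Q}. Minimal: {Q}⁺ = {Q}; {D}⁺ = {B, D, N, P} — none reach the full schema.
{P, Q}⁺: P→N adds N; PQ→D adds D; D→BNP adds B → {B, D, N, P, Q}. Minimal: {Q}⁺ = {Q}; {P}⁺ = {N, P} — none reach the full schema.
Any other superkey contains one of these as a subset, so there are no further candidate keys.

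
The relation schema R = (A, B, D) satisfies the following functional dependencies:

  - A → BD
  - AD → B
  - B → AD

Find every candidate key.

{A}⁺: A→BD adds B, D → {A, B, D}.
{B}⁺: B→AD adds A, D → {A, B, D}.

A, B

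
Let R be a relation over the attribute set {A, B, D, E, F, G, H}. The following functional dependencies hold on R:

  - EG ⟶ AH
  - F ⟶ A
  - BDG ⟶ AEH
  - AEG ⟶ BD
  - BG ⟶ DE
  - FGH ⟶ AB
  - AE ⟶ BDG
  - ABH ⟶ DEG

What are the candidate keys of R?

{E, F}, {B, F, G}, {B, F, H}, {F, G, H}

{E, F}⁺: F→A adds A; AE→BDG adds B, D, G; EG→AH adds H → {A, B, D, E, F, G, H}. Minimal: {F}⁺ = {A, F}; {E}⁺ = {E} — none reach the full schema.
{B, F, G}⁺: F→A adds A; BG→DE adds D, E; EG→AH adds H → {A, B, D, E, F, G, H}. Minimal: {F, G}⁺ = {A, F, G}; {B, G}⁺ = {A, B, D, E, G, H}; {B, F}⁺ = {A, B, F} — none reach the full schema.
{B, F, H}⁺: F→A adds A; ABH→DEG adds D, E, G → {A, B, D, E, F, G, H}. Minimal: {F, H}⁺ = {A, F, H}; {B, H}⁺ = {B, H}; {B, F}⁺ = {A, B, F} — none reach the full schema.
{F, G, H}⁺: F→A adds A; FGH→AB adds B; ABH→DEG adds D, E → {A, B, D, E, F, G, H}. Minimal: {G, H}⁺ = {G, H}; {F, H}⁺ = {A, F, H}; {F, G}⁺ = {A, F, G} — none reach the full schema.
Any other superkey contains one of these as a subset, so there are no further candidate keys.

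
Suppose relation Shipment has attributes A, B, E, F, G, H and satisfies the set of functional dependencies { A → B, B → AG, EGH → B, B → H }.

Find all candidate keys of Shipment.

{A, E, F}, {B, E, F}, {E, F, G, H}

Attributes E, F never appear on any right-hand side, so every candidate key must contain {E, F}.
{E, F}⁺ = {E, F}, which is not all of the schema, so we must add further attributes.
{A, E, F}⁺: A→B adds B; B→AG adds G; B→H adds H → {A, B, E, F, G, H}.
{B, E, F}⁺: B→AG adds A, G; B→H adds H → {A, B, E, F, G, H}.
{E, F, G, H}⁺: EGH→B adds B; B→AG adds A → {A, B, E, F, G, H}.
Any other superkey contains one of these as a subset, so there are no further candidate keys.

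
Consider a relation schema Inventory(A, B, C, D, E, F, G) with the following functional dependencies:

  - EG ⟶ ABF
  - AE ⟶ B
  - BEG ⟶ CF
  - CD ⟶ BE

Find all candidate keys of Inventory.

Attributes D, G never appear on any right-hand side, so every candidate key must contain {D, G}.
{D, G}⁺ = {D, G}, which is not all of the schema, so we must add further attributes.
{C, D, G}⁺: CD→BE adds B, E; EG→ABF adds A, F → {A, B, C, D, E, F, G}.
{D, E, G}⁺: EG→ABF adds A, B, F; BEG→CF adds C → {A, B, C, D, E, F, G}.

{C, D, G}, {D, E, G}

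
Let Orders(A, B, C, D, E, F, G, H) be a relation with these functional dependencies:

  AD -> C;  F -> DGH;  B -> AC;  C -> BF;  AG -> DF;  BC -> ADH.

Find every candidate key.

(B, E); (C, E); (A, D, E); (A, E, F); (A, E, G)

Attribute E never appears on the right-hand side of any dependency, so E must belong to every candidate key.
{E}⁺ = {E}, which is not all of the schema, so we must add further attributes.
{B, E}⁺: B→AC adds A, C; C→BF adds F; BC→ADH adds D, H; F→DGH adds G → {A, B, C, D, E, F, G, H}. Minimal: {E}⁺ = {E}; {B}⁺ = {A, B, C, D, F, G, H} — none reach the full schema.
{C, E}⁺: C→BF adds B, F; BC→ADH adds A, D, H; F→DGH adds G → {A, B, C, D, E, F, G, H}. Minimal: {E}⁺ = {E}; {C}⁺ = {A, B, C, D, F, G, H} — none reach the full schema.
{A, D, E}⁺: AD→C adds C; C→BF adds B, F; BC→ADH adds H; F→DGH adds G → {A, B, C, D, E, F, G, H}. Minimal: {D, E}⁺ = {D, E}; {A, E}⁺ = {A, E}; {A, D}⁺ = {A, B, C, D, F, G, H} — none reach the full schema.
{A, E, F}⁺: F→DGH adds D, G, H; AD→C adds C; C→BF adds B → {A, B, C, D, E, F, G, H}. Minimal: {E, F}⁺ = {D, E, F, G, H}; {A, F}⁺ = {A, B, C, D, F, G, H}; {A, E}⁺ = {A, E} — none reach the full schema.
{A, E, G}⁺: AG→DF adds D, F; AD→C adds C; F→DGH adds H; C→BF adds B → {A, B, C, D, E, F, G, H}. Minimal: {E, G}⁺ = {E, G}; {A, G}⁺ = {A, B, C, D, F, G, H}; {A, E}⁺ = {A, E} — none reach the full schema.
Any other superkey contains one of these as a subset, so there are no further candidate keys.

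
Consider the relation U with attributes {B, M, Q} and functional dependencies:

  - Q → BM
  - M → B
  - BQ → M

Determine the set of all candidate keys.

Attribute Q never appears on the right-hand side of any dependency, so Q must belong to every candidate key.
{Q}⁺ = {B, M, Q}, which is all of the schema, so {Q} is the only candidate key.

{Q}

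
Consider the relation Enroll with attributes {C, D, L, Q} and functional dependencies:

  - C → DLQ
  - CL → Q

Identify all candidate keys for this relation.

(C)

Attribute C never appears on the right-hand side of any dependency, so C must belong to every candidate key.
{C}⁺ = {C, D, L, Q}, which is all of the schema, so {C} is the only candidate key.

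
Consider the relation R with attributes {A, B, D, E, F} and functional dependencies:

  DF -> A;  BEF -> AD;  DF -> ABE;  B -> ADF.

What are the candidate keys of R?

(B), (D, F)

{B}⁺: B→ADF adds A, D, F; DF→ABE adds E → {A, B, D, E, F}.
{D, F}⁺: DF→A adds A; DF→ABE adds B, E → {A, B, D, E, F}. Minimal: {F}⁺ = {F}; {D}⁺ = {D} — none reach the full schema.
Any other superkey contains one of these as a subset, so there are no further candidate keys.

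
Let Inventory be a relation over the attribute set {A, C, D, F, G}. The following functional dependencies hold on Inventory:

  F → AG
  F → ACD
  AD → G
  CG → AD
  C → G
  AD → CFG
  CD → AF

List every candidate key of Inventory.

{C}⁺: C→G adds G; CG→AD adds A, D; AD→CFG adds F → {A, C, D, F, G}.
{F}⁺: F→AG adds A, G; F→ACD adds C, D → {A, C, D, F, G}.
{A, D}⁺: AD→G adds G; AD→CFG adds C, F → {A, C, D, F, G}. Minimal: {D}⁺ = {D}; {A}⁺ = {A} — none reach the full schema.

{C}; {F}; {A, D}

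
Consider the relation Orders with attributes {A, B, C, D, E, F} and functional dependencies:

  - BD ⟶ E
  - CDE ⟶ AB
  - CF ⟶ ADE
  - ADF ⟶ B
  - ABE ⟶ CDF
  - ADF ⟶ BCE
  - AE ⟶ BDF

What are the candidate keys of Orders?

(A, E); (C, F); (A, B, D); (A, D, F); (B, C, D); (C, D, E)

{A, E}⁺: AE→BDF adds B, D, F; ABE→CDF adds C → {A, B, C, D, E, F}.
{C, F}⁺: CF→ADE adds A, D, E; ADF→B adds B → {A, B, C, D, E, F}.
{A, B, D}⁺: BD→E adds E; ABE→CDF adds C, F → {A, B, C, D, E, F}.
{A, D, F}⁺: ADF→B adds B; ADF→BCE adds C, E → {A, B, C, D, E, F}.
{B, C, D}⁺: BD→E adds E; CDE→AB adds A; ABE→CDF adds F → {A, B, C, D, E, F}.
{C, D, E}⁺: CDE→AB adds A, B; ABE→CDF adds F → {A, B, C, D, E, F}.
Any other superkey contains one of these as a subset, so there are no further candidate keys.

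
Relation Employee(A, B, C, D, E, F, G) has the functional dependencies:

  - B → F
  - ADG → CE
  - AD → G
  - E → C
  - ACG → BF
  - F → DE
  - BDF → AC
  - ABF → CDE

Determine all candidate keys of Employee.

{B}⁺: B→F adds F; F→DE adds D, E; BDF→AC adds A, C; AD→G adds G → {A, B, C, D, E, F, G}.
{A, D}⁺: AD→G adds G; ADG→CE adds C, E; ACG→BF adds B, F → {A, B, C, D, E, F, G}. Minimal: {D}⁺ = {D}; {A}⁺ = {A} — none reach the full schema.
{A, F}⁺: F→DE adds D, E; AD→G adds G; E→C adds C; ACG→BF adds B → {A, B, C, D, E, F, G}. Minimal: {F}⁺ = {C, D, E, F}; {A}⁺ = {A} — none reach the full schema.
{A, C, G}⁺: ACG→BF adds B, F; F→DE adds D, E → {A, B, C, D, E, F, G}. Minimal: {C, G}⁺ = {C, G}; {A, G}⁺ = {A, G}; {A, C}⁺ = {A, C} — none reach the full schema.
{A, E, G}⁺: E→C adds C; ACG→BF adds B, F; F→DE adds D → {A, B, C, D, E, F, G}. Minimal: {E, G}⁺ = {C, E, G}; {A, G}⁺ = {A, G}; {A, E}⁺ = {A, C, E} — none reach the full schema.

(B); (A, D); (A, F); (A, C, G); (A, E, G)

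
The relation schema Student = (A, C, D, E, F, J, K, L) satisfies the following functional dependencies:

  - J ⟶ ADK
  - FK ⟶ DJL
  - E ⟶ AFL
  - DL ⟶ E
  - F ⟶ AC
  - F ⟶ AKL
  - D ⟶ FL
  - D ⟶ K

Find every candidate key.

{D}⁺: D→FL adds F, L; D→K adds K; FK→DJL adds J; DL→E adds E; F→AC adds A, C → {A, C, D, E, F, J, K, L}.
{E}⁺: E→AFL adds A, F, L; F→AC adds C; F→AKL adds K; FK→DJL adds D, J → {A, C, D, E, F, J, K, L}.
{F}⁺: F→AC adds A, C; F→AKL adds K, L; FK→DJL adds D, J; DL→E adds E → {A, C, D, E, F, J, K, L}.
{J}⁺: J→ADK adds A, D, K; D→FL adds F, L; DL→E adds E; F→AC adds C → {A, C, D, E, F, J, K, L}.
Any other superkey contains one of these as a subset, so there are no further candidate keys.

(D), (E), (F), (J)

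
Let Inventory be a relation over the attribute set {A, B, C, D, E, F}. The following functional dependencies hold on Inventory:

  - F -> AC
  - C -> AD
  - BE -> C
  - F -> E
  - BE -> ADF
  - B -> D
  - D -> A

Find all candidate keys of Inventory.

{B, E}, {B, F}

{B, E}⁺: BE→C adds C; BE→ADF adds A, D, F → {A, B, C, D, E, F}. Minimal: {E}⁺ = {E}; {B}⁺ = {A, B, D} — none reach the full schema.
{B, F}⁺: F→AC adds A, C; C→AD adds D; F→E adds E → {A, B, C, D, E, F}. Minimal: {F}⁺ = {A, C, D, E, F}; {B}⁺ = {A, B, D} — none reach the full schema.
Any other superkey contains one of these as a subset, so there are no further candidate keys.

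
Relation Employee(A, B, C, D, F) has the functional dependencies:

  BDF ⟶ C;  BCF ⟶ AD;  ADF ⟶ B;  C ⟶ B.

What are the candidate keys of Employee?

{C, F}⁺: C→B adds B; BCF→AD adds A, D → {A, B, C, D, F}. Minimal: {F}⁺ = {F}; {C}⁺ = {B, C} — none reach the full schema.
{A, D, F}⁺: ADF→B adds B; BDF→C adds C → {A, B, C, D, F}. Minimal: {D, F}⁺ = {D, F}; {A, F}⁺ = {A, F}; {A, D}⁺ = {A, D} — none reach the full schema.
{B, D, F}⁺: BDF→C adds C; BCF→AD adds A → {A, B, C, D, F}. Minimal: {D, F}⁺ = {D, F}; {B, F}⁺ = {B, F}; {B, D}⁺ = {B, D} — none reach the full schema.

{C, F}; {A, D, F}; {B, D, F}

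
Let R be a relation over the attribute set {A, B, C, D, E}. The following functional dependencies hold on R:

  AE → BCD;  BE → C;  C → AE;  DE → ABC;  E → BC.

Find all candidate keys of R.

(C), (E)

{C}⁺: C→AE adds A, E; E→BC adds B; AE→BCD adds D → {A, B, C, D, E}.
{E}⁺: E→BC adds B, C; C→AE adds A; AE→BCD adds D → {A, B, C, D, E}.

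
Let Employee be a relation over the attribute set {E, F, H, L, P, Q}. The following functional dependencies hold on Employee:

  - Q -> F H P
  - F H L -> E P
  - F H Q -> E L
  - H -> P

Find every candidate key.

{Q}⁺: Q→FHP adds F, H, P; FHQ→EL adds E, L → {E, F, H, L, P, Q}.
No other minimal superkey exists.

Q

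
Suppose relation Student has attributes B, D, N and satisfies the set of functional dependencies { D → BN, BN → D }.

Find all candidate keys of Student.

{D}, {B, N}

{D}⁺: D→BN adds B, N → {B, D, N}.
{B, N}⁺: BN→D adds D → {B, D, N}. Minimal: {N}⁺ = {N}; {B}⁺ = {B} — none reach the full schema.
Any other superkey contains one of these as a subset, so there are no further candidate keys.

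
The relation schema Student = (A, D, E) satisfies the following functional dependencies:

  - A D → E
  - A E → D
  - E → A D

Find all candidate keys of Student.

E, AD

{E}⁺: E→AD adds A, D → {A, D, E}.
{A, D}⁺: AD→E adds E → {A, D, E}. Minimal: {D}⁺ = {D}; {A}⁺ = {A} — none reach the full schema.
Any other superkey contains one of these as a subset, so there are no further candidate keys.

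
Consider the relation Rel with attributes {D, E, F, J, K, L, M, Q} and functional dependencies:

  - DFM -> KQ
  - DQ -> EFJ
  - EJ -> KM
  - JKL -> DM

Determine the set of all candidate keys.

Attribute L never appears on the right-hand side of any dependency, so L must belong to every candidate key.
{L}⁺ = {L}, which is not all of the schema, so we must add further attributes.
{D, L, Q}⁺: DQ→EFJ adds E, F, J; EJ→KM adds K, M → {D, E, F, J, K, L, M, Q}. Minimal: {L, Q}⁺ = {L, Q}; {D, Q}⁺ = {D, E, F, J, K, M, Q}; {D, L}⁺ = {D, L} — none reach the full schema.
{D, F, L, M}⁺: DFM→KQ adds K, Q; DQ→EFJ adds E, J → {D, E, F, J, K, L, M, Q}. Minimal: {F, L, M}⁺ = {F, L, M}; {D, L, M}⁺ = {D, L, M}; {D, F, M}⁺ = {D, E, F, J, K, M, Q}; … — none reach the full schema.
{E, F, J, L}⁺: EJ→KM adds K, M; JKL→DM adds D; DFM→KQ adds Q → {D, E, F, J, K, L, M, Q}. Minimal: {F, J, L}⁺ = {F, J, L}; {E, J, L}⁺ = {D, E, J, K, L, M}; {E, F, L}⁺ = {E, F, L}; … — none reach the full schema.
{E, J, L, Q}⁺: EJ→KM adds K, M; JKL→DM adds D; DQ→EFJ adds F → {D, E, F, J, K, L, M, Q}. Minimal: {J, L, Q}⁺ = {J, L, Q}; {E, L, Q}⁺ = {E, L, Q}; {E, J, Q}⁺ = {E, J, K, M, Q}; … — none reach the full schema.
{F, J, K, L}⁺: JKL→DM adds D, M; DFM→KQ adds Q; DQ→EFJ adds E → {D, E, F, J, K, L, M, Q}. Minimal: {J, K, L}⁺ = {D, J, K, L, M}; {F, K, L}⁺ = {F, K, L}; {F, J, L}⁺ = {F, J, L}; … — none reach the full schema.
{J, K, L, Q}⁺: JKL→DM adds D, M; DQ→EFJ adds E, F → {D, E, F, J, K, L, M, Q}. Minimal: {K, L, Q}⁺ = {K, L, Q}; {J, L, Q}⁺ = {J, L, Q}; {J, K, Q}⁺ = {J, K, Q}; … — none reach the full schema.

DLQ, DFLM, EFJL, EJLQ, FJKL, JKLQ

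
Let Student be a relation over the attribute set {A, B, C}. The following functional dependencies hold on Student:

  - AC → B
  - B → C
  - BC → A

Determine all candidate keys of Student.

{B}⁺: B→C adds C; BC→A adds A → {A, B, C}.
{A, C}⁺: AC→B adds B → {A, B, C}.
Any other superkey contains one of these as a subset, so there are no further candidate keys.

{B}, {A, C}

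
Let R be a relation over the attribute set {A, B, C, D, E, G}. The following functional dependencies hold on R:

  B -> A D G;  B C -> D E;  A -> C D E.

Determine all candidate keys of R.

B

{B}⁺: B→ADG adds A, D, G; A→CDE adds C, E → {A, B, C, D, E, G}.
No other minimal superkey exists.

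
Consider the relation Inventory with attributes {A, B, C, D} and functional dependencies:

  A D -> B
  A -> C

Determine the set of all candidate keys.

{A, D}

Attributes A, D never appear on any right-hand side, so every candidate key must contain {A, D}.
{A, D}⁺ = {A, B, C, D}, which is all of the schema, so {A, D} is the only candidate key.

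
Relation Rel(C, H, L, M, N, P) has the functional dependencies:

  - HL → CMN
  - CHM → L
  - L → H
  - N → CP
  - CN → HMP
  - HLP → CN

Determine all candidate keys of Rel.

{L}⁺: L→H adds H; HL→CMN adds C, M, N; N→CP adds P → {C, H, L, M, N, P}.
{N}⁺: N→CP adds C, P; CN→HMP adds H, M; CHM→L adds L → {C, H, L, M, N, P}.
{C, H, M}⁺: CHM→L adds L; HL→CMN adds N; N→CP adds P → {C, H, L, M, N, P}. Minimal: {H, M}⁺ = {H, M}; {C, M}⁺ = {C, M}; {C, H}⁺ = {C, H} — none reach the full schema.

{L}, {N}, {C, H, M}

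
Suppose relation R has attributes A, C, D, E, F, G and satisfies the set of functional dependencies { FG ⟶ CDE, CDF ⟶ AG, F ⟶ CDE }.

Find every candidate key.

{F}⁺: F→CDE adds C, D, E; CDF→AG adds A, G → {A, C, D, E, F, G}.
No other minimal superkey exists.

{F}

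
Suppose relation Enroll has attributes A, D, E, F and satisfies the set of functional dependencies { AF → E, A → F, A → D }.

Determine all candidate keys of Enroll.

Attribute A never appears on the right-hand side of any dependency, so A must belong to every candidate key.
{A}⁺ = {A, D, E, F}, which is all of the schema, so {A} is the only candidate key.

A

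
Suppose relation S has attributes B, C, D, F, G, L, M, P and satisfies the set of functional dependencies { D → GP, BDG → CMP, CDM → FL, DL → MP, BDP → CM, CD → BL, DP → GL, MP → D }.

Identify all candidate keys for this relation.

{B, D}, {C, D}, {B, M, P}, {C, M, P}

{B, D}⁺: D→GP adds G, P; BDG→CMP adds C, M; CDM→FL adds F, L → {B, C, D, F, G, L, M, P}. Minimal: {D}⁺ = {D, G, L, M, P}; {B}⁺ = {B} — none reach the full schema.
{C, D}⁺: D→GP adds G, P; CD→BL adds B, L; BDG→CMP adds M; CDM→FL adds F → {B, C, D, F, G, L, M, P}. Minimal: {D}⁺ = {D, G, L, M, P}; {C}⁺ = {C} — none reach the full schema.
{B, M, P}⁺: MP→D adds D; D→GP adds G; BDG→CMP adds C; CDM→FL adds F, L → {B, C, D, F, G, L, M, P}. Minimal: {M, P}⁺ = {D, G, L, M, P}; {B, P}⁺ = {B, P}; {B, M}⁺ = {B, M} — none reach the full schema.
{C, M, P}⁺: MP→D adds D; D→GP adds G; CDM→FL adds F, L; CD→BL adds B → {B, C, D, F, G, L, M, P}. Minimal: {M, P}⁺ = {D, G, L, M, P}; {C, P}⁺ = {C, P}; {C, M}⁺ = {C, M} — none reach the full schema.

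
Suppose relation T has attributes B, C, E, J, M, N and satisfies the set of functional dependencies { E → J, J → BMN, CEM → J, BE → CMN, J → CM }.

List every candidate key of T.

{E}

Attribute E never appears on the right-hand side of any dependency, so E must belong to every candidate key.
{E}⁺ = {B, C, E, J, M, N}, which is all of the schema, so {E} is the only candidate key.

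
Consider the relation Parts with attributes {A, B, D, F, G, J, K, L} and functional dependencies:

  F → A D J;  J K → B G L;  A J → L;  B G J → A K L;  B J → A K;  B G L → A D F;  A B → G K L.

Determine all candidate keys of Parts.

{A, B}⁺: AB→GKL adds G, K, L; BGL→ADF adds D, F; F→ADJ adds J → {A, B, D, F, G, J, K, L}. Minimal: {B}⁺ = {B}; {A}⁺ = {A} — none reach the full schema.
{B, F}⁺: F→ADJ adds A, D, J; AJ→L adds L; BJ→AK adds K; AB→GKL adds G → {A, B, D, F, G, J, K, L}. Minimal: {F}⁺ = {A, D, F, J, L}; {B}⁺ = {B} — none reach the full schema.
{B, J}⁺: BJ→AK adds A, K; AB→GKL adds G, L; BGL→ADF adds D, F → {A, B, D, F, G, J, K, L}. Minimal: {J}⁺ = {J}; {B}⁺ = {B} — none reach the full schema.
{F, K}⁺: F→ADJ adds A, D, J; JK→BGL adds B, G, L → {A, B, D, F, G, J, K, L}. Minimal: {K}⁺ = {K}; {F}⁺ = {A, D, F, J, L} — none reach the full schema.
{J, K}⁺: JK→BGL adds B, G, L; BGJ→AKL adds A; BGL→ADF adds D, F → {A, B, D, F, G, J, K, L}. Minimal: {K}⁺ = {K}; {J}⁺ = {J} — none reach the full schema.
{B, G, L}⁺: BGL→ADF adds A, D, F; AB→GKL adds K; F→ADJ adds J → {A, B, D, F, G, J, K, L}. Minimal: {G, L}⁺ = {G, L}; {B, L}⁺ = {B, L}; {B, G}⁺ = {B, G} — none reach the full schema.

AB; BF; BJ; FK; JK; BGL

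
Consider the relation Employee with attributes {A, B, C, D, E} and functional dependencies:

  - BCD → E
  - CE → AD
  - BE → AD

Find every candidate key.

(B, C, D), (B, C, E)

Attributes B, C never appear on any right-hand side, so every candidate key must contain {B, C}.
{B, C}⁺ = {B, C}, which is not all of the schema, so we must add further attributes.
{B, C, D}⁺: BCD→E adds E; CE→AD adds A → {A, B, C, D, E}. Minimal: {C, D}⁺ = {C, D}; {B, D}⁺ = {B, D}; {B, C}⁺ = {B, C} — none reach the full schema.
{B, C, E}⁺: CE→AD adds A, D → {A, B, C, D, E}. Minimal: {C, E}⁺ = {A, C, D, E}; {B, E}⁺ = {A, B, D, E}; {B, C}⁺ = {B, C} — none reach the full schema.
Any other superkey contains one of these as a subset, so there are no further candidate keys.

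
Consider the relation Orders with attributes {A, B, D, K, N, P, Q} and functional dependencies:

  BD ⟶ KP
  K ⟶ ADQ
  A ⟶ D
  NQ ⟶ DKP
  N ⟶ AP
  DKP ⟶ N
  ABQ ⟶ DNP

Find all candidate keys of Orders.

{A, B}; {B, D}; {B, K}; {B, N}

Attribute B never appears on the right-hand side of any dependency, so B must belong to every candidate key.
{B}⁺ = {B}, which is not all of the schema, so we must add further attributes.
{A, B}⁺: A→D adds D; BD→KP adds K, P; K→ADQ adds Q; DKP→N adds N → {A, B, D, K, N, P, Q}. Minimal: {B}⁺ = {B}; {A}⁺ = {A, D} — none reach the full schema.
{B, D}⁺: BD→KP adds K, P; K→ADQ adds A, Q; DKP→N adds N → {A, B, D, K, N, P, Q}. Minimal: {D}⁺ = {D}; {B}⁺ = {B} — none reach the full schema.
{B, K}⁺: K→ADQ adds A, D, Q; ABQ→DNP adds N, P → {A, B, D, K, N, P, Q}. Minimal: {K}⁺ = {A, D, K, Q}; {B}⁺ = {B} — none reach the full schema.
{B, N}⁺: N→AP adds A, P; A→D adds D; BD→KP adds K; K→ADQ adds Q → {A, B, D, K, N, P, Q}. Minimal: {N}⁺ = {A, D, N, P}; {B}⁺ = {B} — none reach the full schema.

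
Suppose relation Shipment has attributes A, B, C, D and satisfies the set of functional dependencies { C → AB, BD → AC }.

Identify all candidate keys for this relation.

Attribute D never appears on the right-hand side of any dependency, so D must belong to every candidate key.
{D}⁺ = {D}, which is not all of the schema, so we must add further attributes.
{B, D}⁺: BD→AC adds A, C → {A, B, C, D}. Minimal: {D}⁺ = {D}; {B}⁺ = {B} — none reach the full schema.
{C, D}⁺: C→AB adds A, B → {A, B, C, D}. Minimal: {D}⁺ = {D}; {C}⁺ = {A, B, C} — none reach the full schema.

{B, D}; {C, D}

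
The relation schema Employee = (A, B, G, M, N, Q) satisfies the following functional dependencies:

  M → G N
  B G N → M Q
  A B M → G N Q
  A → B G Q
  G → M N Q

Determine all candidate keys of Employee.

A

{A}⁺: A→BGQ adds B, G, Q; G→MNQ adds M, N → {A, B, G, M, N, Q}.
No other minimal superkey exists.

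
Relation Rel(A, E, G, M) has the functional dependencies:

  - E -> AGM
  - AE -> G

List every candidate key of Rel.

{E}

Attribute E never appears on the right-hand side of any dependency, so E must belong to every candidate key.
{E}⁺ = {A, E, G, M}, which is all of the schema, so {E} is the only candidate key.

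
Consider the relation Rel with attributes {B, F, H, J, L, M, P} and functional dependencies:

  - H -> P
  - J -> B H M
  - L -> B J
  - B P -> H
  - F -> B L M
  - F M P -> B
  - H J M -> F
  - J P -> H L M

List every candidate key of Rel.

{F}, {J}, {L}

{F}⁺: F→BLM adds B, L, M; L→BJ adds J; J→BHM adds H; H→P adds P → {B, F, H, J, L, M, P}.
{J}⁺: J→BHM adds B, H, M; HJM→F adds F; H→P adds P; F→BLM adds L → {B, F, H, J, L, M, P}.
{L}⁺: L→BJ adds B, J; J→BHM adds H, M; HJM→F adds F; H→P adds P → {B, F, H, J, L, M, P}.
Any other superkey contains one of these as a subset, so there are no further candidate keys.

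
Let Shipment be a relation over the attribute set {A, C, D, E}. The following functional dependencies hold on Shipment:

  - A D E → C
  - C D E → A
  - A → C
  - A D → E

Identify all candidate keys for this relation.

Attribute D never appears on the right-hand side of any dependency, so D must belong to every candidate key.
{D}⁺ = {D}, which is not all of the schema, so we must add further attributes.
{A, D}⁺: A→C adds C; AD→E adds E → {A, C, D, E}. Minimal: {D}⁺ = {D}; {A}⁺ = {A, C} — none reach the full schema.
{C, D, E}⁺: CDE→A adds A → {A, C, D, E}. Minimal: {D, E}⁺ = {D, E}; {C, E}⁺ = {C, E}; {C, D}⁺ = {C, D} — none reach the full schema.
Any other superkey contains one of these as a subset, so there are no further candidate keys.

{A, D}, {C, D, E}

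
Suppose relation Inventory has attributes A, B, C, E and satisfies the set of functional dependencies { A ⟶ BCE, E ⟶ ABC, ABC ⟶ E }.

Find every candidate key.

{A}, {E}

{A}⁺: A→BCE adds B, C, E → {A, B, C, E}.
{E}⁺: E→ABC adds A, B, C → {A, B, C, E}.
Any other superkey contains one of these as a subset, so there are no further candidate keys.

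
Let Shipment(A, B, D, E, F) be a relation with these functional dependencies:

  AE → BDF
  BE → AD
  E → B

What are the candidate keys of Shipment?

(E)

Attribute E never appears on the right-hand side of any dependency, so E must belong to every candidate key.
{E}⁺ = {A, B, D, E, F}, which is all of the schema, so {E} is the only candidate key.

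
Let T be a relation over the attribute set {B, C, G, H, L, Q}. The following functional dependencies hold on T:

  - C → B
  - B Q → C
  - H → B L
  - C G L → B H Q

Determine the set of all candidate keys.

CGH; CGL; GHQ; BGLQ

{C, G, H}⁺: C→B adds B; H→BL adds L; CGL→BHQ adds Q → {B, C, G, H, L, Q}. Minimal: {G, H}⁺ = {B, G, H, L}; {C, H}⁺ = {B, C, H, L}; {C, G}⁺ = {B, C, G} — none reach the full schema.
{C, G, L}⁺: C→B adds B; CGL→BHQ adds H, Q → {B, C, G, H, L, Q}. Minimal: {G, L}⁺ = {G, L}; {C, L}⁺ = {B, C, L}; {C, G}⁺ = {B, C, G} — none reach the full schema.
{G, H, Q}⁺: H→BL adds B, L; BQ→C adds C → {B, C, G, H, L, Q}. Minimal: {H, Q}⁺ = {B, C, H, L, Q}; {G, Q}⁺ = {G, Q}; {G, H}⁺ = {B, G, H, L} — none reach the full schema.
{B, G, L, Q}⁺: BQ→C adds C; CGL→BHQ adds H → {B, C, G, H, L, Q}. Minimal: {G, L, Q}⁺ = {G, L, Q}; {B, L, Q}⁺ = {B, C, L, Q}; {B, G, Q}⁺ = {B, C, G, Q}; … — none reach the full schema.
Any other superkey contains one of these as a subset, so there are no further candidate keys.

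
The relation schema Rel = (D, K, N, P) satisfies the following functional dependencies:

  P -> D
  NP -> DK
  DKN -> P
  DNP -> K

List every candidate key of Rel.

Attribute N never appears on the right-hand side of any dependency, so N must belong to every candidate key.
{N}⁺ = {N}, which is not all of the schema, so we must add further attributes.
{N, P}⁺: P→D adds D; NP→DK adds K → {D, K, N, P}.
{D, K, N}⁺: DKN→P adds P → {D, K, N, P}.
Any other superkey contains one of these as a subset, so there are no further candidate keys.

NP, DKN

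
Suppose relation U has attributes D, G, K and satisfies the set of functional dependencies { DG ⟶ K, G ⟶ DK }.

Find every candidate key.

Attribute G never appears on the right-hand side of any dependency, so G must belong to every candidate key.
{G}⁺ = {D, G, K}, which is all of the schema, so {G} is the only candidate key.

G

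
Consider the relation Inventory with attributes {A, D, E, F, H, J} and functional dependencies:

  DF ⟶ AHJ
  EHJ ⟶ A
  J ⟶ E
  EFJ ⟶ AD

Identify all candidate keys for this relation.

DF, FJ

Attribute F never appears on the right-hand side of any dependency, so F must belong to every candidate key.
{F}⁺ = {F}, which is not all of the schema, so we must add further attributes.
{D, F}⁺: DF→AHJ adds A, H, J; J→E adds E → {A, D, E, F, H, J}. Minimal: {F}⁺ = {F}; {D}⁺ = {D} — none reach the full schema.
{F, J}⁺: J→E adds E; EFJ→AD adds A, D; DF→AHJ adds H → {A, D, E, F, H, J}. Minimal: {J}⁺ = {E, J}; {F}⁺ = {F} — none reach the full schema.
Any other superkey contains one of these as a subset, so there are no further candidate keys.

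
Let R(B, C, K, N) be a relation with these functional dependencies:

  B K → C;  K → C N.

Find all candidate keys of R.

Attributes B, K never appear on any right-hand side, so every candidate key must contain {B, K}.
{B, K}⁺ = {B, C, K, N}, which is all of the schema, so {B, K} is the only candidate key.

{B, K}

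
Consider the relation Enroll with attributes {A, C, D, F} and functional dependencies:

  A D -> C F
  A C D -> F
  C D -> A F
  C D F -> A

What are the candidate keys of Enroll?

(A, D), (C, D)

{A, D}⁺: AD→CF adds C, F → {A, C, D, F}. Minimal: {D}⁺ = {D}; {A}⁺ = {A} — none reach the full schema.
{C, D}⁺: CD→AF adds A, F → {A, C, D, F}. Minimal: {D}⁺ = {D}; {C}⁺ = {C} — none reach the full schema.
Any other superkey contains one of these as a subset, so there are no further candidate keys.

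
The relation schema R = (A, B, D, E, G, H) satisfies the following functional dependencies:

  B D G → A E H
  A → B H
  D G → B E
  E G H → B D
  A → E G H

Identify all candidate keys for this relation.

{A}⁺: A→BH adds B, H; A→EGH adds E, G; EGH→BD adds D → {A, B, D, E, G, H}.
{D, G}⁺: DG→BE adds B, E; BDG→AEH adds A, H → {A, B, D, E, G, H}. Minimal: {G}⁺ = {G}; {D}⁺ = {D} — none reach the full schema.
{E, G, H}⁺: EGH→BD adds B, D; BDG→AEH adds A → {A, B, D, E, G, H}. Minimal: {G, H}⁺ = {G, H}; {E, H}⁺ = {E, H}; {E, G}⁺ = {E, G} — none reach the full schema.

A; DG; EGH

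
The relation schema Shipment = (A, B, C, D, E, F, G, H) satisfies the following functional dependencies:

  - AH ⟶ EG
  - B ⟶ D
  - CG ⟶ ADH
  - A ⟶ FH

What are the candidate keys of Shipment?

ABC, BCG

Attributes B, C never appear on any right-hand side, so every candidate key must contain {B, C}.
{B, C}⁺ = {B, C, D}, which is not all of the schema, so we must add further attributes.
{A, B, C}⁺: B→D adds D; A→FH adds F, H; AH→EG adds E, G → {A, B, C, D, E, F, G, H}. Minimal: {B, C}⁺ = {B, C, D}; {A, C}⁺ = {A, C, D, E, F, G, H}; {A, B}⁺ = {A, B, D, E, F, G, H} — none reach the full schema.
{B, C, G}⁺: B→D adds D; CG→ADH adds A, H; A→FH adds F; AH→EG adds E → {A, B, C, D, E, F, G, H}. Minimal: {C, G}⁺ = {A, C, D, E, F, G, H}; {B, G}⁺ = {B, D, G}; {B, C}⁺ = {B, C, D} — none reach the full schema.
Any other superkey contains one of these as a subset, so there are no further candidate keys.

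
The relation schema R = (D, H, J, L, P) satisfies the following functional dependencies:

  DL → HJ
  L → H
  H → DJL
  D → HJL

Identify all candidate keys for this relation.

Attribute P never appears on the right-hand side of any dependency, so P must belong to every candidate key.
{P}⁺ = {P}, which is not all of the schema, so we must add further attributes.
{D, P}⁺: D→HJL adds H, J, L → {D, H, J, L, P}. Minimal: {P}⁺ = {P}; {D}⁺ = {D, H, J, L} — none reach the full schema.
{H, P}⁺: H→DJL adds D, J, L → {D, H, J, L, P}. Minimal: {P}⁺ = {P}; {H}⁺ = {D, H, J, L} — none reach the full schema.
{L, P}⁺: L→H adds H; H→DJL adds D, J → {D, H, J, L, P}. Minimal: {P}⁺ = {P}; {L}⁺ = {D, H, J, L} — none reach the full schema.

(D, P), (H, P), (L, P)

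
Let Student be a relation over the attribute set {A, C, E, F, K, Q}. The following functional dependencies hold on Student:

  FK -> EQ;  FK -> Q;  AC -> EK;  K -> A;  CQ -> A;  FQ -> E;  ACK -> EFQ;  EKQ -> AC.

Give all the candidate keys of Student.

{A, C}⁺: AC→EK adds E, K; ACK→EFQ adds F, Q → {A, C, E, F, K, Q}. Minimal: {C}⁺ = {C}; {A}⁺ = {A} — none reach the full schema.
{C, K}⁺: K→A adds A; ACK→EFQ adds E, F, Q → {A, C, E, F, K, Q}. Minimal: {K}⁺ = {A, K}; {C}⁺ = {C} — none reach the full schema.
{C, Q}⁺: CQ→A adds A; AC→EK adds E, K; ACK→EFQ adds F → {A, C, E, F, K, Q}. Minimal: {Q}⁺ = {Q}; {C}⁺ = {C} — none reach the full schema.
{F, K}⁺: FK→EQ adds E, Q; K→A adds A; EKQ→AC adds C → {A, C, E, F, K, Q}. Minimal: {K}⁺ = {A, K}; {F}⁺ = {F} — none reach the full schema.
{E, K, Q}⁺: K→A adds A; EKQ→AC adds C; ACK→EFQ adds F → {A, C, E, F, K, Q}. Minimal: {K, Q}⁺ = {A, K, Q}; {E, Q}⁺ = {E, Q}; {E, K}⁺ = {A, E, K} — none reach the full schema.

AC, CK, CQ, FK, EKQ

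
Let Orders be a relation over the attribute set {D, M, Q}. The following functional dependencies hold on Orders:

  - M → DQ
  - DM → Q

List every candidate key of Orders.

M

Attribute M never appears on the right-hand side of any dependency, so M must belong to every candidate key.
{M}⁺ = {D, M, Q}, which is all of the schema, so {M} is the only candidate key.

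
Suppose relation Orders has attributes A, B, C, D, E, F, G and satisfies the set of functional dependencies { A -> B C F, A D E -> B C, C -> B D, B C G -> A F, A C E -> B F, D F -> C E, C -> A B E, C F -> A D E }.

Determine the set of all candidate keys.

AG, CG, DFG

Attribute G never appears on the right-hand side of any dependency, so G must belong to every candidate key.
{G}⁺ = {G}, which is not all of the schema, so we must add further attributes.
{A, G}⁺: A→BCF adds B, C, F; C→BD adds D; DF→CE adds E → {A, B, C, D, E, F, G}. Minimal: {G}⁺ = {G}; {A}⁺ = {A, B, C, D, E, F} — none reach the full schema.
{C, G}⁺: C→BD adds B, D; BCG→AF adds A, F; DF→CE adds E → {A, B, C, D, E, F, G}. Minimal: {G}⁺ = {G}; {C}⁺ = {A, B, C, D, E, F} — none reach the full schema.
{D, F, G}⁺: DF→CE adds C, E; C→ABE adds A, B → {A, B, C, D, E, F, G}. Minimal: {F, G}⁺ = {F, G}; {D, G}⁺ = {D, G}; {D, F}⁺ = {A, B, C, D, E, F} — none reach the full schema.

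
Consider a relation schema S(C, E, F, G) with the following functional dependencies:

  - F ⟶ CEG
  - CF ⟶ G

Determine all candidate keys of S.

Attribute F never appears on the right-hand side of any dependency, so F must belong to every candidate key.
{F}⁺ = {C, E, F, G}, which is all of the schema, so {F} is the only candidate key.

(F)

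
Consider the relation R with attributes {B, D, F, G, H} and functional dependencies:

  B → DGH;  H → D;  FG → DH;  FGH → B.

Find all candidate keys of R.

{B, F}, {F, G}

Attribute F never appears on the right-hand side of any dependency, so F must belong to every candidate key.
{F}⁺ = {F}, which is not all of the schema, so we must add further attributes.
{B, F}⁺: B→DGH adds D, G, H → {B, D, F, G, H}. Minimal: {F}⁺ = {F}; {B}⁺ = {B, D, G, H} — none reach the full schema.
{F, G}⁺: FG→DH adds D, H; FGH→B adds B → {B, D, F, G, H}. Minimal: {G}⁺ = {G}; {F}⁺ = {F} — none reach the full schema.
Any other superkey contains one of these as a subset, so there are no further candidate keys.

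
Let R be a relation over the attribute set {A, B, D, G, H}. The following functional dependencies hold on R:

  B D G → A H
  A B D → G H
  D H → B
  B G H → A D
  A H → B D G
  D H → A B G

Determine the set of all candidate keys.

{A, H}⁺: AH→BDG adds B, D, G → {A, B, D, G, H}. Minimal: {H}⁺ = {H}; {A}⁺ = {A} — none reach the full schema.
{D, H}⁺: DH→B adds B; DH→ABG adds A, G → {A, B, D, G, H}. Minimal: {H}⁺ = {H}; {D}⁺ = {D} — none reach the full schema.
{A, B, D}⁺: ABD→GH adds G, H → {A, B, D, G, H}. Minimal: {B, D}⁺ = {B, D}; {A, D}⁺ = {A, D}; {A, B}⁺ = {A, B} — none reach the full schema.
{B, D, G}⁺: BDG→AH adds A, H → {A, B, D, G, H}. Minimal: {D, G}⁺ = {D, G}; {B, G}⁺ = {B, G}; {B, D}⁺ = {B, D} — none reach the full schema.
{B, G, H}⁺: BGH→AD adds A, D → {A, B, D, G, H}. Minimal: {G, H}⁺ = {G, H}; {B, H}⁺ = {B, H}; {B, G}⁺ = {B, G} — none reach the full schema.

AH, DH, ABD, BDG, BGH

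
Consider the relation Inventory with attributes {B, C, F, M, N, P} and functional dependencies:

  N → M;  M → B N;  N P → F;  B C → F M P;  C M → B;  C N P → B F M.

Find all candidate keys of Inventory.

Attribute C never appears on the right-hand side of any dependency, so C must belong to every candidate key.
{C}⁺ = {C}, which is not all of the schema, so we must add further attributes.
{B, C}⁺: BC→FMP adds F, M, P; M→BN adds N → {B, C, F, M, N, P}. Minimal: {C}⁺ = {C}; {B}⁺ = {B} — none reach the full schema.
{C, M}⁺: M→BN adds B, N; BC→FMP adds F, P → {B, C, F, M, N, P}. Minimal: {M}⁺ = {B, M, N}; {C}⁺ = {C} — none reach the full schema.
{C, N}⁺: N→M adds M; M→BN adds B; BC→FMP adds F, P → {B, C, F, M, N, P}. Minimal: {N}⁺ = {B, M, N}; {C}⁺ = {C} — none reach the full schema.
Any other superkey contains one of these as a subset, so there are no further candidate keys.

(B, C); (C, M); (C, N)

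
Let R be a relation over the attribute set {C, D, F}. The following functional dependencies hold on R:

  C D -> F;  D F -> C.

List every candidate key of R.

Attribute D never appears on the right-hand side of any dependency, so D must belong to every candidate key.
{D}⁺ = {D}, which is not all of the schema, so we must add further attributes.
{C, D}⁺: CD→F adds F → {C, D, F}.
{D, F}⁺: DF→C adds C → {C, D, F}.

{C, D}; {D, F}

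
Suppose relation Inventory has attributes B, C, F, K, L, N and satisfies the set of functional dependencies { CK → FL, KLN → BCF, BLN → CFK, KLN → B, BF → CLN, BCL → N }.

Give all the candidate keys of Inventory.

{B, F}⁺: BF→CLN adds C, L, N; BLN→CFK adds K → {B, C, F, K, L, N}. Minimal: {F}⁺ = {F}; {B}⁺ = {B} — none reach the full schema.
{B, C, K}⁺: CK→FL adds F, L; BF→CLN adds N → {B, C, F, K, L, N}. Minimal: {C, K}⁺ = {C, F, K, L}; {B, K}⁺ = {B, K}; {B, C}⁺ = {B, C} — none reach the full schema.
{B, C, L}⁺: BCL→N adds N; BLN→CFK adds F, K → {B, C, F, K, L, N}. Minimal: {C, L}⁺ = {C, L}; {B, L}⁺ = {B, L}; {B, C}⁺ = {B, C} — none reach the full schema.
{B, L, N}⁺: BLN→CFK adds C, F, K → {B, C, F, K, L, N}. Minimal: {L, N}⁺ = {L, N}; {B, N}⁺ = {B, N}; {B, L}⁺ = {B, L} — none reach the full schema.
{C, K, N}⁺: CK→FL adds F, L; KLN→BCF adds B → {B, C, F, K, L, N}. Minimal: {K, N}⁺ = {K, N}; {C, N}⁺ = {C, N}; {C, K}⁺ = {C, F, K, L} — none reach the full schema.
{K, L, N}⁺: KLN→BCF adds B, C, F → {B, C, F, K, L, N}. Minimal: {L, N}⁺ = {L, N}; {K, N}⁺ = {K, N}; {K, L}⁺ = {K, L} — none reach the full schema.

{B, F}, {B, C, K}, {B, C, L}, {B, L, N}, {C, K, N}, {K, L, N}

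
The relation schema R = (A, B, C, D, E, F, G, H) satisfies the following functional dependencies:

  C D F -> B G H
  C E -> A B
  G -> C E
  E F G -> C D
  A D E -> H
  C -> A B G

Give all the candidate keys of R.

(C, F), (F, G)

Attribute F never appears on the right-hand side of any dependency, so F must belong to every candidate key.
{F}⁺ = {F}, which is not all of the schema, so we must add further attributes.
{C, F}⁺: C→ABG adds A, B, G; G→CE adds E; EFG→CD adds D; ADE→H adds H → {A, B, C, D, E, F, G, H}. Minimal: {F}⁺ = {F}; {C}⁺ = {A, B, C, E, G} — none reach the full schema.
{F, G}⁺: G→CE adds C, E; EFG→CD adds D; C→ABG adds A, B; CDF→BGH adds H → {A, B, C, D, E, F, G, H}. Minimal: {G}⁺ = {A, B, C, E, G}; {F}⁺ = {F} — none reach the full schema.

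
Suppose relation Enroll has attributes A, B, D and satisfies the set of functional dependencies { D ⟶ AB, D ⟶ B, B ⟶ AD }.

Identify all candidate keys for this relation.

{B}⁺: B→AD adds A, D → {A, B, D}.
{D}⁺: D→AB adds A, B → {A, B, D}.

{B}; {D}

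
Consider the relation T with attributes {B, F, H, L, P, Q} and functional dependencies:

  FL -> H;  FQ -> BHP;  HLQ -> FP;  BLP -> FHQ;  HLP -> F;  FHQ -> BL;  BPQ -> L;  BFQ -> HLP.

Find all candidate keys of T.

FQ, BLP, BPQ, HLQ

{F, Q}⁺: FQ→BHP adds B, H, P; FHQ→BL adds L → {B, F, H, L, P, Q}. Minimal: {Q}⁺ = {Q}; {F}⁺ = {F} — none reach the full schema.
{B, L, P}⁺: BLP→FHQ adds F, H, Q → {B, F, H, L, P, Q}. Minimal: {L, P}⁺ = {L, P}; {B, P}⁺ = {B, P}; {B, L}⁺ = {B, L} — none reach the full schema.
{B, P, Q}⁺: BPQ→L adds L; BLP→FHQ adds F, H → {B, F, H, L, P, Q}. Minimal: {P, Q}⁺ = {P, Q}; {B, Q}⁺ = {B, Q}; {B, P}⁺ = {B, P} — none reach the full schema.
{H, L, Q}⁺: HLQ→FP adds F, P; FHQ→BL adds B → {B, F, H, L, P, Q}. Minimal: {L, Q}⁺ = {L, Q}; {H, Q}⁺ = {H, Q}; {H, L}⁺ = {H, L} — none reach the full schema.
Any other superkey contains one of these as a subset, so there are no further candidate keys.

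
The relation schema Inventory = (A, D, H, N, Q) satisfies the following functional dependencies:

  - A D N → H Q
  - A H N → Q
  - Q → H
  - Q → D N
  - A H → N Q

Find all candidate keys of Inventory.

{A, H}, {A, Q}, {A, D, N}

Attribute A never appears on the right-hand side of any dependency, so A must belong to every candidate key.
{A}⁺ = {A}, which is not all of the schema, so we must add further attributes.
{A, H}⁺: AH→NQ adds N, Q; Q→DN adds D → {A, D, H, N, Q}. Minimal: {H}⁺ = {H}; {A}⁺ = {A} — none reach the full schema.
{A, Q}⁺: Q→H adds H; Q→DN adds D, N → {A, D, H, N, Q}. Minimal: {Q}⁺ = {D, H, N, Q}; {A}⁺ = {A} — none reach the full schema.
{A, D, N}⁺: ADN→HQ adds H, Q → {A, D, H, N, Q}. Minimal: {D, N}⁺ = {D, N}; {A, N}⁺ = {A, N}; {A, D}⁺ = {A, D} — none reach the full schema.
Any other superkey contains one of these as a subset, so there are no further candidate keys.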